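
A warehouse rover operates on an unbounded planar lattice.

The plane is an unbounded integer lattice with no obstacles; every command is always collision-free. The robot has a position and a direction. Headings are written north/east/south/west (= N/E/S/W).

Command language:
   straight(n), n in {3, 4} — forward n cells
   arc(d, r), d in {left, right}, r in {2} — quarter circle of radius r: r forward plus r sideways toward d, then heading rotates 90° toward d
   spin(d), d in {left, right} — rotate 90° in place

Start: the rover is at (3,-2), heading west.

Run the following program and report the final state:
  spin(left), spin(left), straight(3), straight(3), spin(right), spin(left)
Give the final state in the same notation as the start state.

at (9,-2), heading east

start: at (3,-2), heading west
t=1 spin(left) ⇒ at (3,-2), heading south
t=2 spin(left) ⇒ at (3,-2), heading east
t=3 straight(3) ⇒ at (6,-2), heading east
t=4 straight(3) ⇒ at (9,-2), heading east
t=5 spin(right) ⇒ at (9,-2), heading south
t=6 spin(left) ⇒ at (9,-2), heading east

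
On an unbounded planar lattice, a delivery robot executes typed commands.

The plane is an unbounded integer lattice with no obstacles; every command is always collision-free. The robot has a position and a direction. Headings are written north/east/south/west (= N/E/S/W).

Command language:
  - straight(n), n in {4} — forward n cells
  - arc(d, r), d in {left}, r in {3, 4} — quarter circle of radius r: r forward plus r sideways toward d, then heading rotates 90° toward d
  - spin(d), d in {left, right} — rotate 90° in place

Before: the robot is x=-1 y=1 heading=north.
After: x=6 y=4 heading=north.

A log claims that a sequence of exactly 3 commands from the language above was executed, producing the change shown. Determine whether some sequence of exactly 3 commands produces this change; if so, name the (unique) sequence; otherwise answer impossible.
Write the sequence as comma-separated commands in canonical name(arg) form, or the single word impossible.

spin(right), straight(4), arc(left, 3)

key: order matters: swapping spin(right) and arc(left, 3) lands elsewhere
from: x=-1 y=1 heading=north
1. spin(right) → x=-1 y=1 heading=east
2. straight(4) → x=3 y=1 heading=east
3. arc(left, 3) → x=6 y=4 heading=north
all 125 alternatives checked — unique.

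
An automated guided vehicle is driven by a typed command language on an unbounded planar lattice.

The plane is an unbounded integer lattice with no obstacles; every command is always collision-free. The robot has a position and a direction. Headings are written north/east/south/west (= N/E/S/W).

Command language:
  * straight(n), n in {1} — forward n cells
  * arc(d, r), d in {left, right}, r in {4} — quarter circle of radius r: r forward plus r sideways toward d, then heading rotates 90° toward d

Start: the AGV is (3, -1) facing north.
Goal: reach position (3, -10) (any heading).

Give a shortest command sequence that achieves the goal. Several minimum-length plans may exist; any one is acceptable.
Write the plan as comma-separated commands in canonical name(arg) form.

initial: (3, -1) facing north
[1] after arc(left, 4): (-1, 3) facing west
[2] after arc(left, 4): (-5, -1) facing south
[3] after straight(1): (-5, -2) facing south
[4] after arc(left, 4): (-1, -6) facing east
[5] after arc(right, 4): (3, -10) facing south
shorter routes all fall short; 5 is best.

arc(left, 4), arc(left, 4), straight(1), arc(left, 4), arc(right, 4)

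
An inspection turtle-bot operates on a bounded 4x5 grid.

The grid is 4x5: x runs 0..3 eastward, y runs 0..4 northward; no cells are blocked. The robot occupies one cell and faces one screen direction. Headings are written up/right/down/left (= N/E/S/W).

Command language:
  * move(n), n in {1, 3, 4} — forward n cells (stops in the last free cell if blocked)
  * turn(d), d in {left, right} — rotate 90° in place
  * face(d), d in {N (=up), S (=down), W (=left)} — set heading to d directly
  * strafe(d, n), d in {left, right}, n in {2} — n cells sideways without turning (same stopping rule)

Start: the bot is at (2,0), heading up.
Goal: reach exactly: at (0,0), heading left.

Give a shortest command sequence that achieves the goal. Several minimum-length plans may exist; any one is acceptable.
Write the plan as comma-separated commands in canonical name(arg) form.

strafe(left, 2), turn(left)

begin: at (2,0), heading up
t=1 strafe(left, 2) ⇒ at (0,0), heading up
t=2 turn(left) ⇒ at (0,0), heading left
no 1-step plan works, so 2 is optimal.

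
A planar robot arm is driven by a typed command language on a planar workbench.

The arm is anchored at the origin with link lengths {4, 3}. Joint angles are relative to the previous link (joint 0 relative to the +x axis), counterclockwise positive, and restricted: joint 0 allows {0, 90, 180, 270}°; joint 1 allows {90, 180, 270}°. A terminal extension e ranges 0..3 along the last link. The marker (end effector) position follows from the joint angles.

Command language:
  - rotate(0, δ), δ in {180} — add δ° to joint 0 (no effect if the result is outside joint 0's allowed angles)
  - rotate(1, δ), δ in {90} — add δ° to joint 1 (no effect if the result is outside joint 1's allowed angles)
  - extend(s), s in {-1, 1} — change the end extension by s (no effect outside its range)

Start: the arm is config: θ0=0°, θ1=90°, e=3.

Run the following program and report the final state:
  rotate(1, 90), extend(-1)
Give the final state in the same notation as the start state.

t0: config: θ0=0°, θ1=90°, e=3
t=1 rotate(1, 90) ⇒ config: θ0=0°, θ1=180°, e=3
t=2 extend(-1) ⇒ config: θ0=0°, θ1=180°, e=2

config: θ0=0°, θ1=180°, e=2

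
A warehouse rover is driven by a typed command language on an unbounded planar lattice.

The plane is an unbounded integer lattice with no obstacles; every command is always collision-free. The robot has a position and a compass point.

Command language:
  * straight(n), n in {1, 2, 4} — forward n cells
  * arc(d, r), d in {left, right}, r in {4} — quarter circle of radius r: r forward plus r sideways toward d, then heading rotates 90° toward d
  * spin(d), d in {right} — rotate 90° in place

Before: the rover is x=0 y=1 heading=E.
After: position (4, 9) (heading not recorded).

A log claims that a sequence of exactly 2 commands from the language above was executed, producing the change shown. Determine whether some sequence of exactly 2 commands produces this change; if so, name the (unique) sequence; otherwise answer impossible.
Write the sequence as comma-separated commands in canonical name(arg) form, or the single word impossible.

arc(left, 4), straight(4)

key: order matters: swapping arc(left, 4) and straight(4) lands elsewhere
start: x=0 y=1 heading=E
1. arc(left, 4) → x=4 y=5 heading=N
2. straight(4) → x=4 y=9 heading=N
no rival 2-sequence matches.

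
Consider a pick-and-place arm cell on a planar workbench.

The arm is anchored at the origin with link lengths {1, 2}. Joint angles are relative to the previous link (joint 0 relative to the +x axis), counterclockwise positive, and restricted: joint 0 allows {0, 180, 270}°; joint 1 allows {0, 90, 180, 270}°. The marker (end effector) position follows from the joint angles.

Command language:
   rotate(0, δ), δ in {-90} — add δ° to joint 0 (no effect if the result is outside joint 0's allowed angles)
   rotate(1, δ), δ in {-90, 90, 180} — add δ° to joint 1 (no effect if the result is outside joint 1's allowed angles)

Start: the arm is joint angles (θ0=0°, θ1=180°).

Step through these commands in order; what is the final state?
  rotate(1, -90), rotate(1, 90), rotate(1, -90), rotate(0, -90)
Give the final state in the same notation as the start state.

initial: joint angles (θ0=0°, θ1=180°)
t=1 rotate(1, -90) ⇒ joint angles (θ0=0°, θ1=90°)
t=2 rotate(1, 90) ⇒ joint angles (θ0=0°, θ1=180°)
t=3 rotate(1, -90) ⇒ joint angles (θ0=0°, θ1=90°)
t=4 rotate(0, -90) ⇒ joint angles (θ0=270°, θ1=90°)

joint angles (θ0=270°, θ1=90°)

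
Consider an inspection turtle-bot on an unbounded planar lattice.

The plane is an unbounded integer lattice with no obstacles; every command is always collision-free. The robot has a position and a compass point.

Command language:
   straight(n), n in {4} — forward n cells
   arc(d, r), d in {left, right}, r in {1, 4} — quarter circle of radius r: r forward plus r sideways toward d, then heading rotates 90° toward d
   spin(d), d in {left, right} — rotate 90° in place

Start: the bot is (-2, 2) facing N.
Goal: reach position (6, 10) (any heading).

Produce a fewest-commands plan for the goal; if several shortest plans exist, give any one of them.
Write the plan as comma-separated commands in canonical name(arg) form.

initial: (-2, 2) facing N
[1] after arc(right, 4): (2, 6) facing E
[2] after arc(left, 4): (6, 10) facing N
shorter routes all fall short; 2 is best.

arc(right, 4), arc(left, 4)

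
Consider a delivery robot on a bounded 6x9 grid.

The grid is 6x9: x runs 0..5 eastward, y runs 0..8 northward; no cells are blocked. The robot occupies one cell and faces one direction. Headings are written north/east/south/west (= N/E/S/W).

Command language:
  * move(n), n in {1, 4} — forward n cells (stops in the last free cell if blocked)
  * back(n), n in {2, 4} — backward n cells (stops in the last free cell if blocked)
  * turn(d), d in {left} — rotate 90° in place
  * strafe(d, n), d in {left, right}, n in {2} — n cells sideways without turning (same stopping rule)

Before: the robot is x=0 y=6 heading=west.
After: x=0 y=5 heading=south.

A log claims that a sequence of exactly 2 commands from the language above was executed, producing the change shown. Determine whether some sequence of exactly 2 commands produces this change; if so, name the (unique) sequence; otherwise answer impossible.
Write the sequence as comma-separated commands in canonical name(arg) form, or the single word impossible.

turn(left), move(1)

key: running move(1) before turn(left) would end elsewhere — order is forced
initial: x=0 y=6 heading=west
1. turn(left) → x=0 y=6 heading=south
2. move(1) → x=0 y=5 heading=south
uniquely the one of 49 2-step routes that fits.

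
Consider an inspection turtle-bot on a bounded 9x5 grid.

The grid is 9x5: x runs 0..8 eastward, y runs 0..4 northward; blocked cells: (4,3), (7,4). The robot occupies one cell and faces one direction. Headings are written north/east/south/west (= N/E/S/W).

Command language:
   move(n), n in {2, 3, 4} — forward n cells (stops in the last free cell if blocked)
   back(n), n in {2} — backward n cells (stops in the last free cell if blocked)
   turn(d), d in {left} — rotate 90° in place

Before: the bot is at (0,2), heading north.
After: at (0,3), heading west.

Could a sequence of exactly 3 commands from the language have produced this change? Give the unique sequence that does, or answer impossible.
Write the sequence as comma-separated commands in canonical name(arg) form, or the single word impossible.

key: order matters: swapping back(2) and turn(left) lands elsewhere
initial: at (0,2), heading north
step 1 (back(2)): at (0,0), heading north
step 2 (move(3)): at (0,3), heading north
step 3 (turn(left)): at (0,3), heading west
no rival 3-sequence matches.

back(2), move(3), turn(left)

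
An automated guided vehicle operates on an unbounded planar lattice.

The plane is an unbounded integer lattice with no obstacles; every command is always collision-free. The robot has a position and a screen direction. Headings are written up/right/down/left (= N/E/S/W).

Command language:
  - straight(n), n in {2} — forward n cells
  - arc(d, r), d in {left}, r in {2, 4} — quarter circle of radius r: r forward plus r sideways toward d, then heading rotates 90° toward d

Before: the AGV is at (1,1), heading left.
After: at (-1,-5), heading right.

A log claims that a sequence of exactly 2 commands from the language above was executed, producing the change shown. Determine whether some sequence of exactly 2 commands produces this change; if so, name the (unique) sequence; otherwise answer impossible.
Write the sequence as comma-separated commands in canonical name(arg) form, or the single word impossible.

arc(left, 4), arc(left, 2)

key: running arc(left, 2) before arc(left, 4) would end elsewhere — order is forced
begin: at (1,1), heading left
step 1 (arc(left, 4)): at (-3,-3), heading down
step 2 (arc(left, 2)): at (-1,-5), heading right
no other 2-command option fits: unique.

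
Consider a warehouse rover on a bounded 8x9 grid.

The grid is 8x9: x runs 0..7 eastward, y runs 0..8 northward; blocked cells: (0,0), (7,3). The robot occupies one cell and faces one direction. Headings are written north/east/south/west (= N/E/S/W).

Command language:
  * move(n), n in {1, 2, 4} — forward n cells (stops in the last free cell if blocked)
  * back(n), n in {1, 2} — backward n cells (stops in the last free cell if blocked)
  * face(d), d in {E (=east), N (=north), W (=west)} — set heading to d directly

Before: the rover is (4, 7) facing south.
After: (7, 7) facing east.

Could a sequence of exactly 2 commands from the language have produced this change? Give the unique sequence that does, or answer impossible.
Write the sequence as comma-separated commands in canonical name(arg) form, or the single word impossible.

face(E), move(4)

key: order matters: swapping face(E) and move(4) lands elsewhere
begin: (4, 7) facing south
t=1 face(E) ⇒ (4, 7) facing east
t=2 move(4) ⇒ (7, 7) facing east
all 64 alternatives checked — unique.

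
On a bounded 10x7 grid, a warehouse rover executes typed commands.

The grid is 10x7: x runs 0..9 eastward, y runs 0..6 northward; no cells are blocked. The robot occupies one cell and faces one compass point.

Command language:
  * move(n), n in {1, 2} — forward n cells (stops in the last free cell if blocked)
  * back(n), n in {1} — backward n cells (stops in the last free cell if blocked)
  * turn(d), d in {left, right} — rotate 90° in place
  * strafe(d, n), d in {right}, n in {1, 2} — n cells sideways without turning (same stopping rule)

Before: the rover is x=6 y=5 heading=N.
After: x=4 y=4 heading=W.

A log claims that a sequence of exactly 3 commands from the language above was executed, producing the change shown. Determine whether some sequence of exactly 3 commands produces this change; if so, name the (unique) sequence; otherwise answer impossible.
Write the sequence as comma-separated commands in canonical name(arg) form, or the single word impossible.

key: position moved to (4,4) AND the heading swung to W — translation plus rotation needed
from: x=6 y=5 heading=N
1. back(1) → x=6 y=4 heading=N
2. turn(left) → x=6 y=4 heading=W
3. move(2) → x=4 y=4 heading=W
no rival 3-sequence matches.

back(1), turn(left), move(2)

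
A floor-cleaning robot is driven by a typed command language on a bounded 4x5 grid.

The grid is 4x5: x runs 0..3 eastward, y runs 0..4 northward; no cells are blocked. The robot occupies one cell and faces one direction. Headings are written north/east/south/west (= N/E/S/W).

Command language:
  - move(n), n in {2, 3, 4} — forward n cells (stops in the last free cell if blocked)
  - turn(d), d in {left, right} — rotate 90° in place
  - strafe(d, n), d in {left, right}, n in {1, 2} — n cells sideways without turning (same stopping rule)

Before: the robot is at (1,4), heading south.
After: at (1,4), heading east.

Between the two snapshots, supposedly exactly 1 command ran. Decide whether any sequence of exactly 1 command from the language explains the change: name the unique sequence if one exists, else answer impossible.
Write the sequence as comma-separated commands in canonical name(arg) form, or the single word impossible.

key: parked at (1,4) the whole time — nothing moves the robot
t0: at (1,4), heading south
1. turn(left) → at (1,4), heading east
no other 1-command option fits: unique.

turn(left)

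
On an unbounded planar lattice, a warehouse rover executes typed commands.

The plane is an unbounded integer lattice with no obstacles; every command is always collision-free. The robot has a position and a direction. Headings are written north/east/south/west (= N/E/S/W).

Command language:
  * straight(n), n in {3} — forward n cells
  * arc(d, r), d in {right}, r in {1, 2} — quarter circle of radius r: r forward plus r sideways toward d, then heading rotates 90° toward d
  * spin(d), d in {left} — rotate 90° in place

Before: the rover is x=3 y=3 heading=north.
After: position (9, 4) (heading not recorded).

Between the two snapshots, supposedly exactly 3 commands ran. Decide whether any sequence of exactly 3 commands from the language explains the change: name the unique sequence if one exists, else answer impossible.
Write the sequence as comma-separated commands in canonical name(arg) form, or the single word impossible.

arc(right, 2), straight(3), arc(right, 1)

key: order matters: swapping arc(right, 2) and arc(right, 1) lands elsewhere
initial: x=3 y=3 heading=north
step 1 (arc(right, 2)): x=5 y=5 heading=east
step 2 (straight(3)): x=8 y=5 heading=east
step 3 (arc(right, 1)): x=9 y=4 heading=south
uniquely the one of 64 3-step routes that fits.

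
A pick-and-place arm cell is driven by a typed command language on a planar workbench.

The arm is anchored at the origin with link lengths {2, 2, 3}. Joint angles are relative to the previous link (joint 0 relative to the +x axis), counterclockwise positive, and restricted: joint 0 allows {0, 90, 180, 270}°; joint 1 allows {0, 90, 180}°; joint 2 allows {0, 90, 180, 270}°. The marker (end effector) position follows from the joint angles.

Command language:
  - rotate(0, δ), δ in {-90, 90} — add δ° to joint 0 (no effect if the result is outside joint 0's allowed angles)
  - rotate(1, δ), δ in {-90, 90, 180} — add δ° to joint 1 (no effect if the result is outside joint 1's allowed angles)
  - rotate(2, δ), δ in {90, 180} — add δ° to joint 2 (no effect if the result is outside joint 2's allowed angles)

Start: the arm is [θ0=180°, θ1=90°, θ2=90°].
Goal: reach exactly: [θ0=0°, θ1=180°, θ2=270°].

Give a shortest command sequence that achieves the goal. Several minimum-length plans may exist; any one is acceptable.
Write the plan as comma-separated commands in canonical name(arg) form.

rotate(2, 180), rotate(0, -90), rotate(0, -90), rotate(1, 90)

initial: [θ0=180°, θ1=90°, θ2=90°]
t=1 rotate(2, 180) ⇒ [θ0=180°, θ1=90°, θ2=270°]
t=2 rotate(0, -90) ⇒ [θ0=90°, θ1=90°, θ2=270°]
t=3 rotate(0, -90) ⇒ [θ0=0°, θ1=90°, θ2=270°]
t=4 rotate(1, 90) ⇒ [θ0=0°, θ1=180°, θ2=270°]
nothing shorter than 4 reaches the goal.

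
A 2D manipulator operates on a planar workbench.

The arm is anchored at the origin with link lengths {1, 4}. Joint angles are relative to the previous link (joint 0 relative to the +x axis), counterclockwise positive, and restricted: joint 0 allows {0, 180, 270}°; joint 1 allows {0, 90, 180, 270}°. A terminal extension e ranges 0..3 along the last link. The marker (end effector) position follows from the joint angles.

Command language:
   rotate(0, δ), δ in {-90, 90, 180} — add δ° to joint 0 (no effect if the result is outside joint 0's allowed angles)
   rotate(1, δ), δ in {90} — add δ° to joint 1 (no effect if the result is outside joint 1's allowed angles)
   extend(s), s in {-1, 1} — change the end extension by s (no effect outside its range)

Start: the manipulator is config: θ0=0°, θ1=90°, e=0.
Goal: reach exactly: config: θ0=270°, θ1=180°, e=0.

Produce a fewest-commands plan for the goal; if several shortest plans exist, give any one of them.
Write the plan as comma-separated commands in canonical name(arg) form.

rotate(0, -90), rotate(1, 90)

from: config: θ0=0°, θ1=90°, e=0
step 1 (rotate(0, -90)): config: θ0=270°, θ1=90°, e=0
step 2 (rotate(1, 90)): config: θ0=270°, θ1=180°, e=0
no 1-step plan works, so 2 is optimal.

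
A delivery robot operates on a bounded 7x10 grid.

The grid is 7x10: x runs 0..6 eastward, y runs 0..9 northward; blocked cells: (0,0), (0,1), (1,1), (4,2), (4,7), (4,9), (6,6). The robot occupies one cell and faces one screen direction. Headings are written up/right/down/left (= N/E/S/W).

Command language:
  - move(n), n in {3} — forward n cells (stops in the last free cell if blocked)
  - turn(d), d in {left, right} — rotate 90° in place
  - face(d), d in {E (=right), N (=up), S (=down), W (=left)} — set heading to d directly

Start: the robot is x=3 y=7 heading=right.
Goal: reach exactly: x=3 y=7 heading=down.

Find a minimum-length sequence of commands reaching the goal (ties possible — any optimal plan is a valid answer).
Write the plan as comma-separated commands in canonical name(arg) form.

turn(right)

start: x=3 y=7 heading=right
t=1 turn(right) ⇒ x=3 y=7 heading=down
nothing shorter than 1 reaches the goal.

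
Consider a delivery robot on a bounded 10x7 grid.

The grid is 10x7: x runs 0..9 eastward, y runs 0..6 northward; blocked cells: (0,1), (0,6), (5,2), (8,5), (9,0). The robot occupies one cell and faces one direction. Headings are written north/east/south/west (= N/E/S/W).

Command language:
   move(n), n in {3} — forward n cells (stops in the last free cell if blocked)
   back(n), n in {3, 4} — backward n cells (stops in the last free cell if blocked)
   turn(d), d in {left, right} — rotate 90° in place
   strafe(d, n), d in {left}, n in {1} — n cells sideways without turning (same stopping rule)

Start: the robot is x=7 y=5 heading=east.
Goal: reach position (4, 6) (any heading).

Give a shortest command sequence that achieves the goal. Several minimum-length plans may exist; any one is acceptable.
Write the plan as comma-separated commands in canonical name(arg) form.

back(3), strafe(left, 1)

t0: x=7 y=5 heading=east
1. back(3) → x=4 y=5 heading=east
2. strafe(left, 1) → x=4 y=6 heading=east
minimal: 2 command(s), checked below 2.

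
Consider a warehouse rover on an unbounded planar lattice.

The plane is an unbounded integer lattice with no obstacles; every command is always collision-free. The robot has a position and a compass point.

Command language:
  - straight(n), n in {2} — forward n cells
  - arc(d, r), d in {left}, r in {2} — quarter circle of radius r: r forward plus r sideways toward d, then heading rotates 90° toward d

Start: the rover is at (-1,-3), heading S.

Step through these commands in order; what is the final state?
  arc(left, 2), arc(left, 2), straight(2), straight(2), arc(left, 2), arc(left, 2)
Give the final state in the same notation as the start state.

at (-1,1), heading S

from: at (-1,-3), heading S
t=1 arc(left, 2) ⇒ at (1,-5), heading E
t=2 arc(left, 2) ⇒ at (3,-3), heading N
t=3 straight(2) ⇒ at (3,-1), heading N
t=4 straight(2) ⇒ at (3,1), heading N
t=5 arc(left, 2) ⇒ at (1,3), heading W
t=6 arc(left, 2) ⇒ at (-1,1), heading S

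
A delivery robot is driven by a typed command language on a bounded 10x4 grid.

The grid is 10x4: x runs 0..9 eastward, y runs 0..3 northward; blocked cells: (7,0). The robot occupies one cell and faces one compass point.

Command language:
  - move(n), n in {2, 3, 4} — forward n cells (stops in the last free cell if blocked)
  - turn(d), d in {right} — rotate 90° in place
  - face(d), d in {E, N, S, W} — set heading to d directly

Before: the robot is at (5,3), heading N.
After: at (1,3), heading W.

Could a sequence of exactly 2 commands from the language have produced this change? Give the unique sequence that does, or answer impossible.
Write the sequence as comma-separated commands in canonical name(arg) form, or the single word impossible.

face(W), move(4)

key: order matters: swapping face(W) and move(4) lands elsewhere
t0: at (5,3), heading N
[1] after face(W): at (5,3), heading W
[2] after move(4): at (1,3), heading W
no other 2-command option fits: unique.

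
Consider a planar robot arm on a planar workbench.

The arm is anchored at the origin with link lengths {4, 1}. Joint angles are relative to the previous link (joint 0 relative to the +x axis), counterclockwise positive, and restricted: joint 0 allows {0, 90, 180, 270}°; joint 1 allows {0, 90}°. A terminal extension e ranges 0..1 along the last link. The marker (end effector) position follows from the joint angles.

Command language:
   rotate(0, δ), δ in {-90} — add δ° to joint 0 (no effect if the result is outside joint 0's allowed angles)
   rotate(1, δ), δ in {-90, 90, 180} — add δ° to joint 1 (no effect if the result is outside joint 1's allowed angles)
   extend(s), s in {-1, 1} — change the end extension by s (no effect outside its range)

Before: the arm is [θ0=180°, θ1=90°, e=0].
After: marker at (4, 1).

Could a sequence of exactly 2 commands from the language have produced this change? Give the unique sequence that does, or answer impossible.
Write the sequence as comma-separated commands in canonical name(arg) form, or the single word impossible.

initial: [θ0=180°, θ1=90°, e=0]
t=1 rotate(0, -90) ⇒ [θ0=90°, θ1=90°, e=0]
t=2 rotate(0, -90) ⇒ [θ0=0°, θ1=90°, e=0]
uniquely the one of 36 2-step routes that fits.

rotate(0, -90), rotate(0, -90)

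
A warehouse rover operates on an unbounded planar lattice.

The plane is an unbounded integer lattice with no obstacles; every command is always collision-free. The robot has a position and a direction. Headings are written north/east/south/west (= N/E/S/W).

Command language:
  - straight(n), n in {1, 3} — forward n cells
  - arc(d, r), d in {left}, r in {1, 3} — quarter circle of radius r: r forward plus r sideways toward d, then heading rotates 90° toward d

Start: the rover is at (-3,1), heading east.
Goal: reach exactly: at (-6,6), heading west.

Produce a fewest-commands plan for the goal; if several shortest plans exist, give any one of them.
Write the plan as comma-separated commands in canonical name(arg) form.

arc(left, 1), straight(3), arc(left, 1), straight(3)

from: at (-3,1), heading east
t=1 arc(left, 1) ⇒ at (-2,2), heading north
t=2 straight(3) ⇒ at (-2,5), heading north
t=3 arc(left, 1) ⇒ at (-3,6), heading west
t=4 straight(3) ⇒ at (-6,6), heading west
shorter routes all fall short; 4 is best.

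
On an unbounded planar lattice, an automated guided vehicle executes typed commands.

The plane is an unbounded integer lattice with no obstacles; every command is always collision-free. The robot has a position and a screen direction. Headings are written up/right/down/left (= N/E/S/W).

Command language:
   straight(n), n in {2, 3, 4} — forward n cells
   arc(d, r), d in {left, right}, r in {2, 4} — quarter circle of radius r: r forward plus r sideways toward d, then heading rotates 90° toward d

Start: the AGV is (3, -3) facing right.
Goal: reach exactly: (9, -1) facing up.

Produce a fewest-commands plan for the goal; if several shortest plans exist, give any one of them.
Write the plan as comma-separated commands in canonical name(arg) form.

start: (3, -3) facing right
[1] after straight(4): (7, -3) facing right
[2] after arc(left, 2): (9, -1) facing up
minimal: 2 command(s), checked below 2.

straight(4), arc(left, 2)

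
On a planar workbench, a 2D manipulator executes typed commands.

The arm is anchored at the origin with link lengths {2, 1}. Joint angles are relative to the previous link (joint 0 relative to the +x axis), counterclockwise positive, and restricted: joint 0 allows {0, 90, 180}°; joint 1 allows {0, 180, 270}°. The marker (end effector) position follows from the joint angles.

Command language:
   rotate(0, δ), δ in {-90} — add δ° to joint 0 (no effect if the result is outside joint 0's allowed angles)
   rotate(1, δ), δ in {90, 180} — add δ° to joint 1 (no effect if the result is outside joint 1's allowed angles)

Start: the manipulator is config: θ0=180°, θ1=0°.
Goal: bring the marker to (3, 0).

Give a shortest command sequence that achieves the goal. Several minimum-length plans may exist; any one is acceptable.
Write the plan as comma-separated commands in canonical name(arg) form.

start: config: θ0=180°, θ1=0°
1. rotate(0, -90) → config: θ0=90°, θ1=0°
2. rotate(0, -90) → config: θ0=0°, θ1=0°
no 1-step plan works, so 2 is optimal.

rotate(0, -90), rotate(0, -90)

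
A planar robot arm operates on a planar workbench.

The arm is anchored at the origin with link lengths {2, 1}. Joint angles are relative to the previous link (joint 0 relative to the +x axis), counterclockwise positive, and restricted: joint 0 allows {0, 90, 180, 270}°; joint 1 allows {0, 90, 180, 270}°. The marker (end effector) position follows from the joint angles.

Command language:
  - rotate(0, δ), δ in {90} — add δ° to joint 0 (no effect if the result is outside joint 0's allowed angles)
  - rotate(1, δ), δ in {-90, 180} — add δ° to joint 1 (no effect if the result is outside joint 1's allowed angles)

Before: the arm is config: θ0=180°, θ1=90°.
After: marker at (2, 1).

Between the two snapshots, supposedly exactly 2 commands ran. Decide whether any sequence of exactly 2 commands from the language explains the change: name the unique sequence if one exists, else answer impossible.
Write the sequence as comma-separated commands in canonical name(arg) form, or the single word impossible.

initial: config: θ0=180°, θ1=90°
[1] after rotate(0, 90): config: θ0=270°, θ1=90°
[2] after rotate(0, 90): config: θ0=0°, θ1=90°
uniquely the one of 9 2-step routes that fits.

rotate(0, 90), rotate(0, 90)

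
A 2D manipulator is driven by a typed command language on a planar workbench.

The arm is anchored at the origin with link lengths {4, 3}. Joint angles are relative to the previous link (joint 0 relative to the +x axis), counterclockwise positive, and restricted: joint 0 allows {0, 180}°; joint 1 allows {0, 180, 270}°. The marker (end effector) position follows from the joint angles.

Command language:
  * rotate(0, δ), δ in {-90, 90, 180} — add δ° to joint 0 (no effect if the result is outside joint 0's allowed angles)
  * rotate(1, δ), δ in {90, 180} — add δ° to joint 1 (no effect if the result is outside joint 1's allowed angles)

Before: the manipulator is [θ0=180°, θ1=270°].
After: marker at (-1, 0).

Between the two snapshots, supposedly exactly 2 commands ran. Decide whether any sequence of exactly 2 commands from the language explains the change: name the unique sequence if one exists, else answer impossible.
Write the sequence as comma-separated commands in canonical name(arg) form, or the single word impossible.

rotate(1, 90), rotate(1, 180)

key: running rotate(1, 180) before rotate(1, 90) would end elsewhere — order is forced
from: [θ0=180°, θ1=270°]
1. rotate(1, 90) → [θ0=180°, θ1=0°]
2. rotate(1, 180) → [θ0=180°, θ1=180°]
no rival 2-sequence matches.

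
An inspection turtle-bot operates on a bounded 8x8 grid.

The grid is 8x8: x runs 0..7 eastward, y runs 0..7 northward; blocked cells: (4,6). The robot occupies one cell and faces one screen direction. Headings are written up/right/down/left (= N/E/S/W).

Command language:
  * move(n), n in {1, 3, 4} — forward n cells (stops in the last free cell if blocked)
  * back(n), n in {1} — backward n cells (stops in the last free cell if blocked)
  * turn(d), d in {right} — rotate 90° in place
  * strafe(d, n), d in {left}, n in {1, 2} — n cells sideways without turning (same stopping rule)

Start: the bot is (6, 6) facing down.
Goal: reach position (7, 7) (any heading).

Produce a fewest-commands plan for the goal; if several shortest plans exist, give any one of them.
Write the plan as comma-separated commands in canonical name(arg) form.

strafe(left, 2), back(1)

t0: (6, 6) facing down
step 1 (strafe(left, 2)): (7, 6) facing down
step 2 (back(1)): (7, 7) facing down
no 1-step plan works, so 2 is optimal.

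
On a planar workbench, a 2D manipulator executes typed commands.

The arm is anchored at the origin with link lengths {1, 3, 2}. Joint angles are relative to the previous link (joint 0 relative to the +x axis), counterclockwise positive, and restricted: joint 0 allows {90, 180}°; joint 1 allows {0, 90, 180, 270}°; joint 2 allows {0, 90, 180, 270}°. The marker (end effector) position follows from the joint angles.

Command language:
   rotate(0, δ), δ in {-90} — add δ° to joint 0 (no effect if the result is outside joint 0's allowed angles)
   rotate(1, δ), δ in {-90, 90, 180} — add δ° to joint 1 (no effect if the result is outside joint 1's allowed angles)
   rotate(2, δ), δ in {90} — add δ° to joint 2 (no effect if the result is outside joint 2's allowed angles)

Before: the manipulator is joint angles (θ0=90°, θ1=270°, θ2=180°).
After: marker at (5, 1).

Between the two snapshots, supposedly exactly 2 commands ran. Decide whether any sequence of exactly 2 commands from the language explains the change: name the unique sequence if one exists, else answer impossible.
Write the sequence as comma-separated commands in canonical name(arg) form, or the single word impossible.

t0: joint angles (θ0=90°, θ1=270°, θ2=180°)
1. rotate(2, 90) → joint angles (θ0=90°, θ1=270°, θ2=270°)
2. rotate(2, 90) → joint angles (θ0=90°, θ1=270°, θ2=0°)
no rival 2-sequence matches.

rotate(2, 90), rotate(2, 90)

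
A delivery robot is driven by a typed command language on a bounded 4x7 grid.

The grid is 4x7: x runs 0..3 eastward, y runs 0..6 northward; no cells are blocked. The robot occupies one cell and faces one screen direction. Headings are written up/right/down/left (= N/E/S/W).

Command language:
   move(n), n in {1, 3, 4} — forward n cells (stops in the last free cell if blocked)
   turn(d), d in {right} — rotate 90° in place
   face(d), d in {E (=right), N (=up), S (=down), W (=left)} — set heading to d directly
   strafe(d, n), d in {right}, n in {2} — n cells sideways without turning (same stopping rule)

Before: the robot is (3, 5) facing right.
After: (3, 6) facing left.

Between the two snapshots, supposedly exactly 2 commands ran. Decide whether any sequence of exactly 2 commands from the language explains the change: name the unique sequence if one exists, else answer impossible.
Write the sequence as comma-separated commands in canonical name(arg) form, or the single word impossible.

face(W), strafe(right, 2)

key: running strafe(right, 2) before face(W) would end elsewhere — order is forced
from: (3, 5) facing right
t=1 face(W) ⇒ (3, 5) facing left
t=2 strafe(right, 2) ⇒ (3, 6) facing left
all 81 alternatives checked — unique.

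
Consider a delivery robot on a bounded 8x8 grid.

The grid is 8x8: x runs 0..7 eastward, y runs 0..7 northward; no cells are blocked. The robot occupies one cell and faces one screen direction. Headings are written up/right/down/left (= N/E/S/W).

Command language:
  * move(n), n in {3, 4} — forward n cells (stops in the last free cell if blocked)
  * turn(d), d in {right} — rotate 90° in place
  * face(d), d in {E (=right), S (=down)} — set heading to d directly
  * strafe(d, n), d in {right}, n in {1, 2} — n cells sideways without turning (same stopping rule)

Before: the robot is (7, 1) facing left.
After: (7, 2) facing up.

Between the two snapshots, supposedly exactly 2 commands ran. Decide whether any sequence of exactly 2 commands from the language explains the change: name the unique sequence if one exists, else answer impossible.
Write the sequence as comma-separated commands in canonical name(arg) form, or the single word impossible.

key: running turn(right) before strafe(right, 1) would end elsewhere — order is forced
begin: (7, 1) facing left
[1] after strafe(right, 1): (7, 2) facing left
[2] after turn(right): (7, 2) facing up
no other 2-command option fits: unique.

strafe(right, 1), turn(right)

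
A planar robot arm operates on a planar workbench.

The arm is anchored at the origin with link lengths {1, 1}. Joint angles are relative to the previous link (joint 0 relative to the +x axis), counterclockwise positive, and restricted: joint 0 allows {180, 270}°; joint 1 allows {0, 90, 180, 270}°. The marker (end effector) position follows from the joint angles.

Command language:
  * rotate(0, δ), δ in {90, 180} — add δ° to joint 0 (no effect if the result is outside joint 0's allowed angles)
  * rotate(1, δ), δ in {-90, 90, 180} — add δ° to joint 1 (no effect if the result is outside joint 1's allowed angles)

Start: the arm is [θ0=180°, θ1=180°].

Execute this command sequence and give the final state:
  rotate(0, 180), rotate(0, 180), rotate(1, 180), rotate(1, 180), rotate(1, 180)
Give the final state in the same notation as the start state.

[θ0=180°, θ1=0°]

begin: [θ0=180°, θ1=180°]
step 1 (rotate(0, 180)): [θ0=180°, θ1=180°]
step 2 (rotate(0, 180)): [θ0=180°, θ1=180°]
step 3 (rotate(1, 180)): [θ0=180°, θ1=0°]
step 4 (rotate(1, 180)): [θ0=180°, θ1=180°]
step 5 (rotate(1, 180)): [θ0=180°, θ1=0°]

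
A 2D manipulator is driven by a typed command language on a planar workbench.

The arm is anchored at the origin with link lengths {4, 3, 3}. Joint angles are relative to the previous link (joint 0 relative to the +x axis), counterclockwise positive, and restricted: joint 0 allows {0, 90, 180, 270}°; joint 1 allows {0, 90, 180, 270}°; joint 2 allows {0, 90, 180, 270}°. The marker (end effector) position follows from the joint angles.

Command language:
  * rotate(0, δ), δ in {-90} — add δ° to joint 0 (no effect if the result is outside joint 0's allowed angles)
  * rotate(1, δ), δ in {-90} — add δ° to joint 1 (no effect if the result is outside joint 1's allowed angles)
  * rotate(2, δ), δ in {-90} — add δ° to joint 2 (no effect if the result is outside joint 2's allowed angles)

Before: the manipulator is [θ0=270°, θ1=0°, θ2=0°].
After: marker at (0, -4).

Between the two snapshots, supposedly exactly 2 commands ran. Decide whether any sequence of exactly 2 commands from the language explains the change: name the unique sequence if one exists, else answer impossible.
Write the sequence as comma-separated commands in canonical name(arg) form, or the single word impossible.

rotate(2, -90), rotate(2, -90)

begin: [θ0=270°, θ1=0°, θ2=0°]
[1] after rotate(2, -90): [θ0=270°, θ1=0°, θ2=270°]
[2] after rotate(2, -90): [θ0=270°, θ1=0°, θ2=180°]
no rival 2-sequence matches.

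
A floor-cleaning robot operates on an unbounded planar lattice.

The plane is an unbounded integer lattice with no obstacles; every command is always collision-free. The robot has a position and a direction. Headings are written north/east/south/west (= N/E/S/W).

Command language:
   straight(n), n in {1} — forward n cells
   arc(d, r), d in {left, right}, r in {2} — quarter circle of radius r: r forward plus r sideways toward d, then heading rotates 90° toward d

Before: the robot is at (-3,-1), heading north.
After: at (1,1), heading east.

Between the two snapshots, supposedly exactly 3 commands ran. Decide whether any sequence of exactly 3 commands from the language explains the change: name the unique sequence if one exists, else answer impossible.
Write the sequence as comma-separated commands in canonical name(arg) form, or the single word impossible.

arc(right, 2), straight(1), straight(1)

key: position moved to (1,1) AND the heading swung to E — translation plus rotation needed
begin: at (-3,-1), heading north
[1] after arc(right, 2): at (-1,1), heading east
[2] after straight(1): at (0,1), heading east
[3] after straight(1): at (1,1), heading east
uniquely the one of 27 3-step routes that fits.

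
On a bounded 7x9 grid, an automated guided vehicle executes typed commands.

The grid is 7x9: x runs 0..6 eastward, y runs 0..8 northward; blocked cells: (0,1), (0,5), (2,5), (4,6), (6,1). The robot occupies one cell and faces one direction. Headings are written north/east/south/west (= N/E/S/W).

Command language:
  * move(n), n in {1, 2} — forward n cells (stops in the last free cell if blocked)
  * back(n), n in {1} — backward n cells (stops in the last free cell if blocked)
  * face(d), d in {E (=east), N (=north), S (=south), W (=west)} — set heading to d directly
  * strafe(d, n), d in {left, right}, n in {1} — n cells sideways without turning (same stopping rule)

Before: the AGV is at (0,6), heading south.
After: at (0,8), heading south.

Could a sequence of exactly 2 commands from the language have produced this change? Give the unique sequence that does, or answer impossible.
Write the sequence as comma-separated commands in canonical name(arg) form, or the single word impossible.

back(1), back(1)

key: heading stays S — no command in the sequence turns
initial: at (0,6), heading south
step 1 (back(1)): at (0,7), heading south
step 2 (back(1)): at (0,8), heading south
uniquely the one of 81 2-step routes that fits.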